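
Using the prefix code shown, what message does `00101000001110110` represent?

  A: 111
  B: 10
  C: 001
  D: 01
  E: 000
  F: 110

CDECFF

Read left to right; each codeword is recognised as soon as it completes (prefix code):
  001→C | 01→D | 000→E | 001→C | 110→F | 110→F
Decoded message: CDECFF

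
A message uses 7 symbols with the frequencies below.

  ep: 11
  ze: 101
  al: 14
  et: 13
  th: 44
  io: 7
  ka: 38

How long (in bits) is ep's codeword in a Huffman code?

Build the tree from the bottom:
io(7) + ep(11) → 18
et(13) + al(14) → 27
18 + 27 → 45
ka(38) + th(44) → 82
45 + 82 → 127
ze(101) + 127 → 228
ep's leaf is at depth 4, giving a 4-bit codeword.

4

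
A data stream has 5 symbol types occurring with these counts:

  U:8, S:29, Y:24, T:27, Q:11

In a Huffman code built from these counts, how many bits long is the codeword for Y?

2

Repeatedly merge the two smallest:
U(8) + Q(11) → 19
19 + Y(24) → 43
T(27) + S(29) → 56
43 + 56 → 99
The subtree containing Y is merged 2 times, so code length = 2.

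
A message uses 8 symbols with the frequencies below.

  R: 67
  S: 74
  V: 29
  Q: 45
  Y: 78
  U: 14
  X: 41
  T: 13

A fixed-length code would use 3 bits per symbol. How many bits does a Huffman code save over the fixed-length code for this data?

Fixed-length: 3 bits × 361 symbols = 1083 bits.
Huffman merges:
combine T(13), U(14) → 27
combine 27, V(29) → 56
combine X(41), Q(45) → 86
combine 56, R(67) → 123
combine S(74), Y(78) → 152
combine 86, 123 → 209
combine 152, 209 → 361
Huffman total = 27 + 56 + 86 + 123 + 152 + 209 + 361 = 1014 bits.
Saving = 1083 − 1014 = 69 bits.

69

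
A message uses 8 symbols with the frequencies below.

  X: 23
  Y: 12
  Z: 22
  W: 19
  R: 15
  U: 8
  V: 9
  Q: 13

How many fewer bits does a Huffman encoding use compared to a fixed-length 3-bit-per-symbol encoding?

Fixed-length: 3 bits × 121 symbols = 363 bits.
Huffman merges:
combine U(8), V(9) → 17
combine Y(12), Q(13) → 25
combine R(15), 17 → 32
combine W(19), Z(22) → 41
combine X(23), 25 → 48
combine 32, 41 → 73
combine 48, 73 → 121
Huffman total = 17 + 25 + 32 + 41 + 48 + 73 + 121 = 357 bits.
Saving = 363 − 357 = 6 bits.

6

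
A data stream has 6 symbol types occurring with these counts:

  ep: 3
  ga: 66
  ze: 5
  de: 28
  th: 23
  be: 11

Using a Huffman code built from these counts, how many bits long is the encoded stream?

Merge the two smallest weights repeatedly:
merge ep(3) and ze(5): 8
merge 8 and be(11): 19
merge 19 and th(23): 42
merge de(28) and 42: 70
merge ga(66) and 70: 136
Total encoded bits = sum of merged weights = 8 + 19 + 42 + 70 + 136 = 275.

275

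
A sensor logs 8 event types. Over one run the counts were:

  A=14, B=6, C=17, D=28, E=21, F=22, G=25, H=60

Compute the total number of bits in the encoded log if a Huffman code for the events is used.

Build the Huffman tree bottom-up:
combine B(6), A(14) → 20
combine C(17), 20 → 37
combine E(21), F(22) → 43
combine G(25), D(28) → 53
combine 37, 43 → 80
combine 53, H(60) → 113
combine 80, 113 → 193
The encoded length is the sum of every internal node's weight: 20 + 37 + 43 + 53 + 80 + 113 + 193 = 539 bits.

539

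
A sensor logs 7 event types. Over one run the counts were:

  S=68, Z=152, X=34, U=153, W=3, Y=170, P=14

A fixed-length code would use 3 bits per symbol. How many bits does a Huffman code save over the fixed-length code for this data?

Fixed-length: 3 bits × 594 symbols = 1782 bits.
Huffman merges:
W(3) + P(14) → 17
17 + X(34) → 51
51 + S(68) → 119
119 + Z(152) → 271
U(153) + Y(170) → 323
271 + 323 → 594
Huffman total = 17 + 51 + 119 + 271 + 323 + 594 = 1375 bits.
Saving = 1782 − 1375 = 407 bits.

407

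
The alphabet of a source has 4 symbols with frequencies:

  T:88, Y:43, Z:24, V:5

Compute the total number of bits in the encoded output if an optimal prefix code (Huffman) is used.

261

Merge the two smallest weights repeatedly:
V(5) + Z(24) → 29
29 + Y(43) → 72
72 + T(88) → 160
Each symbol's bit-cost is frequency × depth; summing gives 261 bits (equivalently 29 + 72 + 160).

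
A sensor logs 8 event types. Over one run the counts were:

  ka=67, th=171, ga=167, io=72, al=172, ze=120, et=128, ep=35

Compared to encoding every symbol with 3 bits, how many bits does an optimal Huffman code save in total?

Fixed-length: 3 bits × 932 symbols = 2796 bits.
Huffman merges:
merge ep(35) and ka(67): 102
merge io(72) and 102: 174
merge ze(120) and et(128): 248
merge ga(167) and th(171): 338
merge al(172) and 174: 346
merge 248 and 338: 586
merge 346 and 586: 932
Huffman total = 102 + 174 + 248 + 338 + 346 + 586 + 932 = 2726 bits.
Saving = 2796 − 2726 = 70 bits.

70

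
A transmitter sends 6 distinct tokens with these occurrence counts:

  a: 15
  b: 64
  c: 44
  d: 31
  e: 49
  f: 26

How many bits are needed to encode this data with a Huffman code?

Greedily combine the two least-frequent nodes:
merge a(15) and f(26): 41
merge d(31) and 41: 72
merge c(44) and e(49): 93
merge b(64) and 72: 136
merge 93 and 136: 229
Total encoded bits = sum of merged weights = 41 + 72 + 93 + 136 + 229 = 571.

571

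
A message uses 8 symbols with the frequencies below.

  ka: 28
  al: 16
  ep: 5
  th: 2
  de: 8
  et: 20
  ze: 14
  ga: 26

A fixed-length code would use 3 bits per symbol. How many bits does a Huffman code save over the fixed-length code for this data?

32

Fixed-length: 3 bits × 119 symbols = 357 bits.
Huffman merges:
th(2) + ep(5) → 7
7 + de(8) → 15
ze(14) + 15 → 29
al(16) + et(20) → 36
ga(26) + ka(28) → 54
29 + 36 → 65
54 + 65 → 119
Huffman total = 7 + 15 + 29 + 36 + 54 + 65 + 119 = 325 bits.
Saving = 357 − 325 = 32 bits.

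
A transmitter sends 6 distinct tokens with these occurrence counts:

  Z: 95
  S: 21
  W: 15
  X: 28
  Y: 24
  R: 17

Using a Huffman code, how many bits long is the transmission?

442

Build the Huffman tree bottom-up:
combine W(15), R(17) → 32
combine S(21), Y(24) → 45
combine X(28), 32 → 60
combine 45, 60 → 105
combine Z(95), 105 → 200
Total encoded bits = sum of merged weights = 32 + 45 + 60 + 105 + 200 = 442.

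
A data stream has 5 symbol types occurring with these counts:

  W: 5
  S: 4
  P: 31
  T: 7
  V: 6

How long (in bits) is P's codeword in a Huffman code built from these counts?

Huffman merges, smallest pair first:
S(4) + W(5) → 9
V(6) + T(7) → 13
9 + 13 → 22
22 + P(31) → 53
P sits one level below the root: a 1-bit codeword.

1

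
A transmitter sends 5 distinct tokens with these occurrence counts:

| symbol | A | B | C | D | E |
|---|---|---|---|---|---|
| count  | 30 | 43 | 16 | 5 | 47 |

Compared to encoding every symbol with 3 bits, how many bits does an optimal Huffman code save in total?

120

Fixed-length: 3 bits × 141 symbols = 423 bits.
Huffman merges:
combine D(5), C(16) → 21
combine 21, A(30) → 51
combine B(43), E(47) → 90
combine 51, 90 → 141
Huffman total = 21 + 51 + 90 + 141 = 303 bits.
Saving = 423 − 303 = 120 bits.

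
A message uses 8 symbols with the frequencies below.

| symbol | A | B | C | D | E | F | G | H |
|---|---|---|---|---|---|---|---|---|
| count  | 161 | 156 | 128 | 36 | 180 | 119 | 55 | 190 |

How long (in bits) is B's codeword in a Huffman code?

Build the tree from the bottom:
D(36) + G(55) → 91
91 + F(119) → 210
C(128) + B(156) → 284
A(161) + E(180) → 341
H(190) + 210 → 400
284 + 341 → 625
400 + 625 → 1025
B's leaf is at depth 3, giving a 3-bit codeword.

3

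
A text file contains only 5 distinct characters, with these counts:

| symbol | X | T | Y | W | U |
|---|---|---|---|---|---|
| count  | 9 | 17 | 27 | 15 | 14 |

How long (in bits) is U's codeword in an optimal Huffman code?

Repeatedly merge the two smallest:
X(9) + U(14) → 23
W(15) + T(17) → 32
23 + Y(27) → 50
32 + 50 → 82
U sits 3 levels below the root, so its codeword is 3 bits.

3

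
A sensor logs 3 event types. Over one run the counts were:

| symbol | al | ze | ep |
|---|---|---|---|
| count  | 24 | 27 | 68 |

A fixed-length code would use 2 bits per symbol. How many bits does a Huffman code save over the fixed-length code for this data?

Fixed-length: 2 bits × 119 symbols = 238 bits.
Huffman merges:
combine al(24), ze(27) → 51
combine 51, ep(68) → 119
Huffman total = 51 + 119 = 170 bits.
Saving = 238 − 170 = 68 bits.

68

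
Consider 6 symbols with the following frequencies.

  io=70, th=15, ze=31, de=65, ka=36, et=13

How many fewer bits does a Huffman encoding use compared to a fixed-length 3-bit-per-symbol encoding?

Fixed-length: 3 bits × 230 symbols = 690 bits.
Huffman merges:
et(13) + th(15) → 28
28 + ze(31) → 59
ka(36) + 59 → 95
de(65) + io(70) → 135
95 + 135 → 230
Huffman total = 28 + 59 + 95 + 135 + 230 = 547 bits.
Saving = 690 − 547 = 143 bits.

143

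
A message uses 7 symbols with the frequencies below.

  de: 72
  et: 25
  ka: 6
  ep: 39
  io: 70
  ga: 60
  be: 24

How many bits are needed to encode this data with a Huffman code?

Build the Huffman tree bottom-up:
merge ka(6) and be(24): 30
merge et(25) and 30: 55
merge ep(39) and 55: 94
merge ga(60) and io(70): 130
merge de(72) and 94: 166
merge 130 and 166: 296
The encoded length is the sum of every internal node's weight: 30 + 55 + 94 + 130 + 166 + 296 = 771 bits.

771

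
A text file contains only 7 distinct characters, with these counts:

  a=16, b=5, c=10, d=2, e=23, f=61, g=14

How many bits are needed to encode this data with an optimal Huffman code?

Greedily combine the two least-frequent nodes:
combine d(2), b(5) → 7
combine 7, c(10) → 17
combine g(14), a(16) → 30
combine 17, e(23) → 40
combine 30, 40 → 70
combine f(61), 70 → 131
Each symbol's bit-cost is frequency × depth; summing gives 295 bits (equivalently 7 + 17 + 30 + 40 + 70 + 131).

295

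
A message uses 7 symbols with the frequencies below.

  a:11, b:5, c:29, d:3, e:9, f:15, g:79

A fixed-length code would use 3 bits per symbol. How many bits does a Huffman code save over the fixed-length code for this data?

Fixed-length: 3 bits × 151 symbols = 453 bits.
Huffman merges:
combine d(3), b(5) → 8
combine 8, e(9) → 17
combine a(11), f(15) → 26
combine 17, 26 → 43
combine c(29), 43 → 72
combine 72, g(79) → 151
Huffman total = 8 + 17 + 26 + 43 + 72 + 151 = 317 bits.
Saving = 453 − 317 = 136 bits.

136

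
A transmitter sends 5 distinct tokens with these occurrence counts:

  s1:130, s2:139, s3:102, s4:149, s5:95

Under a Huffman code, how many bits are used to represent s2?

Huffman merges, smallest pair first:
combine s5(95), s3(102) → 197
combine s1(130), s2(139) → 269
combine s4(149), 197 → 346
combine 269, 346 → 615
s2 sits 2 levels below the root, so its codeword is 2 bits.

2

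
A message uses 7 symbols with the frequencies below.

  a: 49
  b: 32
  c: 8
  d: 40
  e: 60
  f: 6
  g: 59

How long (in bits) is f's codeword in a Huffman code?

Huffman merges, smallest pair first:
f(6) + c(8) → 14
14 + b(32) → 46
d(40) + 46 → 86
a(49) + g(59) → 108
e(60) + 86 → 146
108 + 146 → 254
f's leaf is at depth 5, giving a 5-bit codeword.

5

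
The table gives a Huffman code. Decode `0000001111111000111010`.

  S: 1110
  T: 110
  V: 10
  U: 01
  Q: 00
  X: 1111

QQQXSQSV

Read left to right; each codeword is recognised as soon as it completes (prefix code):
  00→Q | 00→Q | 00→Q | 1111→X | 1110→S | 00→Q | 1110→S | 10→V
Decoded message: QQQXSQSV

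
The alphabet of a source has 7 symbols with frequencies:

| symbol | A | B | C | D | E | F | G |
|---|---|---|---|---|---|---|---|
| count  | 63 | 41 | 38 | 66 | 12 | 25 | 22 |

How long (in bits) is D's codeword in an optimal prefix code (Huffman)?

2

Build the tree from the bottom:
combine E(12), G(22) → 34
combine F(25), 34 → 59
combine C(38), B(41) → 79
combine 59, A(63) → 122
combine D(66), 79 → 145
combine 122, 145 → 267
The subtree containing D is merged 2 times, so code length = 2.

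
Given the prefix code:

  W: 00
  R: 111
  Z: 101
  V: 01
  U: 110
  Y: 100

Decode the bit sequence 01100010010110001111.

Read left to right; each codeword is recognised as soon as it completes (prefix code):
  01→V | 100→Y | 01→V | 00→W | 101→Z | 100→Y | 01→V | 111→R
Decoded message: VYVWZYVR

VYVWZYVR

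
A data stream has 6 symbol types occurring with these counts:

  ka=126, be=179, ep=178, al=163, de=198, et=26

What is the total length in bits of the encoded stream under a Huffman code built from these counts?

Merge the two smallest weights repeatedly:
combine et(26), ka(126) → 152
combine 152, al(163) → 315
combine ep(178), be(179) → 357
combine de(198), 315 → 513
combine 357, 513 → 870
The encoded length is the sum of every internal node's weight: 152 + 315 + 357 + 513 + 870 = 2207 bits.

2207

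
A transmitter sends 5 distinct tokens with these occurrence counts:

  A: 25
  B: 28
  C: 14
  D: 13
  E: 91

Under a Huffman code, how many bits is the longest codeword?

Merge the two lowest-weight nodes at each step:
merge D(13) and C(14): 27
merge A(25) and 27: 52
merge B(28) and 52: 80
merge 80 and E(91): 171
Maximum depth reached is 4.

4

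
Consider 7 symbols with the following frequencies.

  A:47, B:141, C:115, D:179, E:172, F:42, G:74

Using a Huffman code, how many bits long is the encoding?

2048

Greedily combine the two least-frequent nodes:
combine F(42), A(47) → 89
combine G(74), 89 → 163
combine C(115), B(141) → 256
combine 163, E(172) → 335
combine D(179), 256 → 435
combine 335, 435 → 770
Each symbol's bit-cost is frequency × depth; summing gives 2048 bits (equivalently 89 + 163 + 256 + 335 + 435 + 770).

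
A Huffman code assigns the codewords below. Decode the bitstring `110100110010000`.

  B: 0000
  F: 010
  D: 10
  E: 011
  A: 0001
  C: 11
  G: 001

CFEGB

Read left to right; each codeword is recognised as soon as it completes (prefix code):
  11→C | 010→F | 011→E | 001→G | 0000→B
Decoded message: CFEGB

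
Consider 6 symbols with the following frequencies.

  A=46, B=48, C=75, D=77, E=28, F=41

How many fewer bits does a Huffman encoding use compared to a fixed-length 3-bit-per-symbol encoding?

Fixed-length: 3 bits × 315 symbols = 945 bits.
Huffman merges:
E(28) + F(41) → 69
A(46) + B(48) → 94
69 + C(75) → 144
D(77) + 94 → 171
144 + 171 → 315
Huffman total = 69 + 94 + 144 + 171 + 315 = 793 bits.
Saving = 945 − 793 = 152 bits.

152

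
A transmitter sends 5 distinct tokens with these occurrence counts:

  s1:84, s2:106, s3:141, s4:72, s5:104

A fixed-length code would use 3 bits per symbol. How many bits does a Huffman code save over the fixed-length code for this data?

Fixed-length: 3 bits × 507 symbols = 1521 bits.
Huffman merges:
combine s4(72), s1(84) → 156
combine s5(104), s2(106) → 210
combine s3(141), 156 → 297
combine 210, 297 → 507
Huffman total = 156 + 210 + 297 + 507 = 1170 bits.
Saving = 1521 − 1170 = 351 bits.

351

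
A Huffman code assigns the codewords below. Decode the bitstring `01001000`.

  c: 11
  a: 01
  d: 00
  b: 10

Read left to right; each codeword is recognised as soon as it completes (prefix code):
  01→a | 00→d | 10→b | 00→d
Decoded message: adbd

adbd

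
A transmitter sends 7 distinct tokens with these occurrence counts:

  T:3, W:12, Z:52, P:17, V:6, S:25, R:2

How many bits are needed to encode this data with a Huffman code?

261

Build the Huffman tree bottom-up:
merge R(2) and T(3): 5
merge 5 and V(6): 11
merge 11 and W(12): 23
merge P(17) and 23: 40
merge S(25) and 40: 65
merge Z(52) and 65: 117
Each symbol's bit-cost is frequency × depth; summing gives 261 bits (equivalently 5 + 11 + 23 + 40 + 65 + 117).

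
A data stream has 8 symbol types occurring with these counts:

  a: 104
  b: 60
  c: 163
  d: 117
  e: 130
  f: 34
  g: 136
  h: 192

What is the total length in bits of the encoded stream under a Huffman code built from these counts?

Build the Huffman tree bottom-up:
f(34) + b(60) → 94
94 + a(104) → 198
d(117) + e(130) → 247
g(136) + c(163) → 299
h(192) + 198 → 390
247 + 299 → 546
390 + 546 → 936
The encoded length is the sum of every internal node's weight: 94 + 198 + 247 + 299 + 390 + 546 + 936 = 2710 bits.

2710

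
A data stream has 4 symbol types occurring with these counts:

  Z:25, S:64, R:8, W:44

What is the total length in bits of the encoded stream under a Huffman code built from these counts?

251

Merge the two smallest weights repeatedly:
R(8) + Z(25) → 33
33 + W(44) → 77
S(64) + 77 → 141
Total encoded bits = sum of merged weights = 33 + 77 + 141 = 251.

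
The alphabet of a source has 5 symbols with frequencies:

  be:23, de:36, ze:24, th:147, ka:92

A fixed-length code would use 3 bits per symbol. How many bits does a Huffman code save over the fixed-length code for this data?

Fixed-length: 3 bits × 322 symbols = 966 bits.
Huffman merges:
merge be(23) and ze(24): 47
merge de(36) and 47: 83
merge 83 and ka(92): 175
merge th(147) and 175: 322
Huffman total = 47 + 83 + 175 + 322 = 627 bits.
Saving = 966 − 627 = 339 bits.

339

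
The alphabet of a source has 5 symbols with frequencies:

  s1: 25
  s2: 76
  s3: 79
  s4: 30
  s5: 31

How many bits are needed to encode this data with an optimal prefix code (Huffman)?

537

Merge the two smallest weights repeatedly:
s1(25) + s4(30) → 55
s5(31) + 55 → 86
s2(76) + s3(79) → 155
86 + 155 → 241
Total encoded bits = sum of merged weights = 55 + 86 + 155 + 241 = 537.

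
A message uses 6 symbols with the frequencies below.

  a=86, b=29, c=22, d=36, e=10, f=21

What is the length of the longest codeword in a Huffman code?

4

Merge the two lowest-weight nodes at each step:
e(10) + f(21) → 31
c(22) + b(29) → 51
31 + d(36) → 67
51 + 67 → 118
a(86) + 118 → 204
Maximum depth reached is 4.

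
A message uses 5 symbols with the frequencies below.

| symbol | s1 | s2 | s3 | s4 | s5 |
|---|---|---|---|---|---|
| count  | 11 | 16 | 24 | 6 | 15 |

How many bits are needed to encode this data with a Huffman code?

Greedily combine the two least-frequent nodes:
merge s4(6) and s1(11): 17
merge s5(15) and s2(16): 31
merge 17 and s3(24): 41
merge 31 and 41: 72
The encoded length is the sum of every internal node's weight: 17 + 31 + 41 + 72 = 161 bits.

161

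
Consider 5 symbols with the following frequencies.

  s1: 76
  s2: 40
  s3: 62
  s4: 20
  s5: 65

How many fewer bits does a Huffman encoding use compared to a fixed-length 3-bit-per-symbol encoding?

Fixed-length: 3 bits × 263 symbols = 789 bits.
Huffman merges:
s4(20) + s2(40) → 60
60 + s3(62) → 122
s5(65) + s1(76) → 141
122 + 141 → 263
Huffman total = 60 + 122 + 141 + 263 = 586 bits.
Saving = 789 − 586 = 203 bits.

203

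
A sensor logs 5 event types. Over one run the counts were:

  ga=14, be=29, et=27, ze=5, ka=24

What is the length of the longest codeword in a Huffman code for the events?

3

Merge the two lowest-weight nodes at each step:
merge ze(5) and ga(14): 19
merge 19 and ka(24): 43
merge et(27) and be(29): 56
merge 43 and 56: 99
The rarest symbols sit at the bottom; the longest codeword is 3 bits.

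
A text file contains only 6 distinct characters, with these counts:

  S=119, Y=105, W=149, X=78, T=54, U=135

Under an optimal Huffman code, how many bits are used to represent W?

2

Repeatedly merge the two smallest:
merge T(54) and X(78): 132
merge Y(105) and S(119): 224
merge 132 and U(135): 267
merge W(149) and 224: 373
merge 267 and 373: 640
W sits 2 levels below the root, so its codeword is 2 bits.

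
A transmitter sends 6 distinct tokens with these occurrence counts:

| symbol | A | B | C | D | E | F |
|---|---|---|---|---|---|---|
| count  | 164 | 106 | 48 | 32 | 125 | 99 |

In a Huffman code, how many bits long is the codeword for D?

4

Build the tree from the bottom:
combine D(32), C(48) → 80
combine 80, F(99) → 179
combine B(106), E(125) → 231
combine A(164), 179 → 343
combine 231, 343 → 574
D sits 4 levels below the root, so its codeword is 4 bits.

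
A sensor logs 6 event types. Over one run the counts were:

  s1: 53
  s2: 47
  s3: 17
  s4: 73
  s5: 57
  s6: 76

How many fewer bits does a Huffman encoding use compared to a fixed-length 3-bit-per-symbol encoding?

Fixed-length: 3 bits × 323 symbols = 969 bits.
Huffman merges:
merge s3(17) and s2(47): 64
merge s1(53) and s5(57): 110
merge 64 and s4(73): 137
merge s6(76) and 110: 186
merge 137 and 186: 323
Huffman total = 64 + 110 + 137 + 186 + 323 = 820 bits.
Saving = 969 − 820 = 149 bits.

149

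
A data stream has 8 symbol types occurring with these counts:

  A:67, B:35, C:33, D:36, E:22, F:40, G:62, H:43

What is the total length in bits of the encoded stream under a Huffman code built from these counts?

Build the Huffman tree bottom-up:
combine E(22), C(33) → 55
combine B(35), D(36) → 71
combine F(40), H(43) → 83
combine 55, G(62) → 117
combine A(67), 71 → 138
combine 83, 117 → 200
combine 138, 200 → 338
Each symbol's bit-cost is frequency × depth; summing gives 1002 bits (equivalently 55 + 71 + 83 + 117 + 138 + 200 + 338).

1002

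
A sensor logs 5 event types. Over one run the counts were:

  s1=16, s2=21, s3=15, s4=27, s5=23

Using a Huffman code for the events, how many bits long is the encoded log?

235

Merge the two smallest weights repeatedly:
merge s3(15) and s1(16): 31
merge s2(21) and s5(23): 44
merge s4(27) and 31: 58
merge 44 and 58: 102
The encoded length is the sum of every internal node's weight: 31 + 44 + 58 + 102 = 235 bits.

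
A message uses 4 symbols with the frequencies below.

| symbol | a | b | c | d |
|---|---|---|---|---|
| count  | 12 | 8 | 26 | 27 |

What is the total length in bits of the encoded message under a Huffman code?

Merge the two smallest weights repeatedly:
combine b(8), a(12) → 20
combine 20, c(26) → 46
combine d(27), 46 → 73
The encoded length is the sum of every internal node's weight: 20 + 46 + 73 = 139 bits.

139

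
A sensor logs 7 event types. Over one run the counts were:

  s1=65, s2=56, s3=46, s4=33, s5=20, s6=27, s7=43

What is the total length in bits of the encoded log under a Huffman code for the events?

Greedily combine the two least-frequent nodes:
merge s5(20) and s6(27): 47
merge s4(33) and s7(43): 76
merge s3(46) and 47: 93
merge s2(56) and s1(65): 121
merge 76 and 93: 169
merge 121 and 169: 290
Each symbol's bit-cost is frequency × depth; summing gives 796 bits (equivalently 47 + 76 + 93 + 121 + 169 + 290).

796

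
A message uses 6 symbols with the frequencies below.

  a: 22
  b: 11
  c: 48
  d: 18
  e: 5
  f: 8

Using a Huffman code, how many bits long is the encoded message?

Build the Huffman tree bottom-up:
e(5) + f(8) → 13
b(11) + 13 → 24
d(18) + a(22) → 40
24 + 40 → 64
c(48) + 64 → 112
The encoded length is the sum of every internal node's weight: 13 + 24 + 40 + 64 + 112 = 253 bits.

253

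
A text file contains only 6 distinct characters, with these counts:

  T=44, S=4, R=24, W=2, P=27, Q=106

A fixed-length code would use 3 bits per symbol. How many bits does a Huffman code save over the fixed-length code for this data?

Fixed-length: 3 bits × 207 symbols = 621 bits.
Huffman merges:
combine W(2), S(4) → 6
combine 6, R(24) → 30
combine P(27), 30 → 57
combine T(44), 57 → 101
combine 101, Q(106) → 207
Huffman total = 6 + 30 + 57 + 101 + 207 = 401 bits.
Saving = 621 − 401 = 220 bits.

220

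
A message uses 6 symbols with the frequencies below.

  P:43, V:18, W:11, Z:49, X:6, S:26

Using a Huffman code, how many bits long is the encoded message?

Greedily combine the two least-frequent nodes:
combine X(6), W(11) → 17
combine 17, V(18) → 35
combine S(26), 35 → 61
combine P(43), Z(49) → 92
combine 61, 92 → 153
Total encoded bits = sum of merged weights = 17 + 35 + 61 + 92 + 153 = 358.

358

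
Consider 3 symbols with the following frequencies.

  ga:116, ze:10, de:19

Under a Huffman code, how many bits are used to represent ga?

Repeatedly merge the two smallest:
ze(10) + de(19) → 29
29 + ga(116) → 145
ga is merged only at the final step, so code length = 1.

1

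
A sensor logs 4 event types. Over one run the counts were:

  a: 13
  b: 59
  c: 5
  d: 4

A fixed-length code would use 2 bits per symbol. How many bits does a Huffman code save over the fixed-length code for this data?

Fixed-length: 2 bits × 81 symbols = 162 bits.
Huffman merges:
d(4) + c(5) → 9
9 + a(13) → 22
22 + b(59) → 81
Huffman total = 9 + 22 + 81 = 112 bits.
Saving = 162 − 112 = 50 bits.

50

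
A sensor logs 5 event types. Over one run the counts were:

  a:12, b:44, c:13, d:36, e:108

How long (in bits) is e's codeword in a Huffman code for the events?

1

Build the tree from the bottom:
combine a(12), c(13) → 25
combine 25, d(36) → 61
combine b(44), 61 → 105
combine 105, e(108) → 213
e is a child of the root — depth 1, so its codeword is a single bit.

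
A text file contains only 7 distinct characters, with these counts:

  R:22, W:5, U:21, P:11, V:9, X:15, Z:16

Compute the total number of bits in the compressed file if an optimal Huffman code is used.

Build the Huffman tree bottom-up:
merge W(5) and V(9): 14
merge P(11) and 14: 25
merge X(15) and Z(16): 31
merge U(21) and R(22): 43
merge 25 and 31: 56
merge 43 and 56: 99
Total encoded bits = sum of merged weights = 14 + 25 + 31 + 43 + 56 + 99 = 268.

268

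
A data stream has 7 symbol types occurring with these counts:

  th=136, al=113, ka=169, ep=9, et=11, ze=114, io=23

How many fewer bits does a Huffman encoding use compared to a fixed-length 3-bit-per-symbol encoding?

356

Fixed-length: 3 bits × 575 symbols = 1725 bits.
Huffman merges:
combine ep(9), et(11) → 20
combine 20, io(23) → 43
combine 43, al(113) → 156
combine ze(114), th(136) → 250
combine 156, ka(169) → 325
combine 250, 325 → 575
Huffman total = 20 + 43 + 156 + 250 + 325 + 575 = 1369 bits.
Saving = 1725 − 1369 = 356 bits.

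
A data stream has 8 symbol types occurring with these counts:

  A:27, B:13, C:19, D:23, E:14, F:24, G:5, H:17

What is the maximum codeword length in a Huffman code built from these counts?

Merge the two lowest-weight nodes at each step:
G(5) + B(13) → 18
E(14) + H(17) → 31
18 + C(19) → 37
D(23) + F(24) → 47
A(27) + 31 → 58
37 + 47 → 84
58 + 84 → 142
The rarest symbols sit at the bottom; the longest codeword is 4 bits.

4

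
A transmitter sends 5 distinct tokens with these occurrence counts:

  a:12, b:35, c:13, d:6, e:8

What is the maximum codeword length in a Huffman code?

3

Merge the two lowest-weight nodes at each step:
d(6) + e(8) → 14
a(12) + c(13) → 25
14 + 25 → 39
b(35) + 39 → 74
The rarest symbols sit at the bottom; the longest codeword is 3 bits.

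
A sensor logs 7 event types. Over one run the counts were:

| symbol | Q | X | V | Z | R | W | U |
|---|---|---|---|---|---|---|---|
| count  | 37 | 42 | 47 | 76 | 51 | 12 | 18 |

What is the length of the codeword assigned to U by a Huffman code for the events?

4

Repeatedly merge the two smallest:
W(12) + U(18) → 30
30 + Q(37) → 67
X(42) + V(47) → 89
R(51) + 67 → 118
Z(76) + 89 → 165
118 + 165 → 283
U's leaf is at depth 4, giving a 4-bit codeword.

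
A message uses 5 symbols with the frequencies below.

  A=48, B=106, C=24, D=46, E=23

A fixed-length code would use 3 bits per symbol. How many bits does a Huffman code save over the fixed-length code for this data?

213

Fixed-length: 3 bits × 247 symbols = 741 bits.
Huffman merges:
combine E(23), C(24) → 47
combine D(46), 47 → 93
combine A(48), 93 → 141
combine B(106), 141 → 247
Huffman total = 47 + 93 + 141 + 247 = 528 bits.
Saving = 741 − 528 = 213 bits.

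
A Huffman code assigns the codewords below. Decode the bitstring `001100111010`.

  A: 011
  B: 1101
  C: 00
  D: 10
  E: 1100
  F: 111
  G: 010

Read left to right; each codeword is recognised as soon as it completes (prefix code):
  00→C | 1100→E | 111→F | 010→G
Decoded message: CEFG

CEFG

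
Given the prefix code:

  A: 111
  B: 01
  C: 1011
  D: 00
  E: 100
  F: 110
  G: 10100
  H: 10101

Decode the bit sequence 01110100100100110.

BFEEEF

Read left to right; each codeword is recognised as soon as it completes (prefix code):
  01→B | 110→F | 100→E | 100→E | 100→E | 110→F
Decoded message: BFEEEF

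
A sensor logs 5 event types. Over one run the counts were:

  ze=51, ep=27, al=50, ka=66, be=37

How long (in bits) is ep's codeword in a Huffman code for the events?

3

Repeatedly merge the two smallest:
combine ep(27), be(37) → 64
combine al(50), ze(51) → 101
combine 64, ka(66) → 130
combine 101, 130 → 231
ep's leaf is at depth 3, giving a 3-bit codeword.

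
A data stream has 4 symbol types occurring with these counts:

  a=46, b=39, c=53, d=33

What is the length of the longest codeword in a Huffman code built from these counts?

Merge the two lowest-weight nodes at each step:
combine d(33), b(39) → 72
combine a(46), c(53) → 99
combine 72, 99 → 171
Maximum depth reached is 2.

2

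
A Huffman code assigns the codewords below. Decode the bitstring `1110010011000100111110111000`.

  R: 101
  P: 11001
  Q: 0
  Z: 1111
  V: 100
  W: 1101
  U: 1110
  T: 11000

Read left to right; each codeword is recognised as soon as it completes (prefix code):
  1110→U | 0→Q | 100→V | 11000→T | 100→V | 1111→Z | 101→R | 11000→T
Decoded message: UQVTVZRT

UQVTVZRT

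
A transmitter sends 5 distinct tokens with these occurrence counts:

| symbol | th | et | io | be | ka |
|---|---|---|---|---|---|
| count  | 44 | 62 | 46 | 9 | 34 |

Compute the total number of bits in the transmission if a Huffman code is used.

433

Greedily combine the two least-frequent nodes:
be(9) + ka(34) → 43
43 + th(44) → 87
io(46) + et(62) → 108
87 + 108 → 195
The encoded length is the sum of every internal node's weight: 43 + 87 + 108 + 195 = 433 bits.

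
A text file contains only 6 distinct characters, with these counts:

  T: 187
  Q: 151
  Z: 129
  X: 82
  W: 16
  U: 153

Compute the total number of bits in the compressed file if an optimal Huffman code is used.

Greedily combine the two least-frequent nodes:
merge W(16) and X(82): 98
merge 98 and Z(129): 227
merge Q(151) and U(153): 304
merge T(187) and 227: 414
merge 304 and 414: 718
Total encoded bits = sum of merged weights = 98 + 227 + 304 + 414 + 718 = 1761.

1761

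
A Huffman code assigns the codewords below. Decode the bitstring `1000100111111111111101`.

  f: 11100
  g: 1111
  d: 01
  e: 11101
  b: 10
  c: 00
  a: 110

bcbdgggd

Read left to right; each codeword is recognised as soon as it completes (prefix code):
  10→b | 00→c | 10→b | 01→d | 1111→g | 1111→g | 1111→g | 01→d
Decoded message: bcbdgggd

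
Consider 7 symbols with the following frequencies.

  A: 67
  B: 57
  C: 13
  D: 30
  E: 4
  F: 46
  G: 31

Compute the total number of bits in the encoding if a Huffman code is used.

Build the Huffman tree bottom-up:
merge E(4) and C(13): 17
merge 17 and D(30): 47
merge G(31) and F(46): 77
merge 47 and B(57): 104
merge A(67) and 77: 144
merge 104 and 144: 248
The encoded length is the sum of every internal node's weight: 17 + 47 + 77 + 104 + 144 + 248 = 637 bits.

637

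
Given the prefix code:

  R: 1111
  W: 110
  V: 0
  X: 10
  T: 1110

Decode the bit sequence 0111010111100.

VTXRVV

Read left to right; each codeword is recognised as soon as it completes (prefix code):
  0→V | 1110→T | 10→X | 1111→R | 0→V | 0→V
Decoded message: VTXRVV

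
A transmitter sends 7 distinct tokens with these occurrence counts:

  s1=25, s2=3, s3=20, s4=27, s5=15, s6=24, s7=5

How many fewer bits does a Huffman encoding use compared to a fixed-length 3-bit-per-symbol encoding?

45

Fixed-length: 3 bits × 119 symbols = 357 bits.
Huffman merges:
combine s2(3), s7(5) → 8
combine 8, s5(15) → 23
combine s3(20), 23 → 43
combine s6(24), s1(25) → 49
combine s4(27), 43 → 70
combine 49, 70 → 119
Huffman total = 8 + 23 + 43 + 49 + 70 + 119 = 312 bits.
Saving = 357 − 312 = 45 bits.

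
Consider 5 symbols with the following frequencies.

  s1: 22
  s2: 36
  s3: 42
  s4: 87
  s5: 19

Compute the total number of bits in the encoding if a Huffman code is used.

443

Greedily combine the two least-frequent nodes:
merge s5(19) and s1(22): 41
merge s2(36) and 41: 77
merge s3(42) and 77: 119
merge s4(87) and 119: 206
Each symbol's bit-cost is frequency × depth; summing gives 443 bits (equivalently 41 + 77 + 119 + 206).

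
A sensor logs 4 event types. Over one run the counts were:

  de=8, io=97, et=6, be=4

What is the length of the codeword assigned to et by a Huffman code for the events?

Huffman merges, smallest pair first:
merge be(4) and et(6): 10
merge de(8) and 10: 18
merge 18 and io(97): 115
The subtree containing et is merged 3 times, so code length = 3.

3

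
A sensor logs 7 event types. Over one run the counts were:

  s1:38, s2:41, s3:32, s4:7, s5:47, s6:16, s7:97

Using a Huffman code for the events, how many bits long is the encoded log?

713

Build the Huffman tree bottom-up:
s4(7) + s6(16) → 23
23 + s3(32) → 55
s1(38) + s2(41) → 79
s5(47) + 55 → 102
79 + s7(97) → 176
102 + 176 → 278
Total encoded bits = sum of merged weights = 23 + 55 + 79 + 102 + 176 + 278 = 713.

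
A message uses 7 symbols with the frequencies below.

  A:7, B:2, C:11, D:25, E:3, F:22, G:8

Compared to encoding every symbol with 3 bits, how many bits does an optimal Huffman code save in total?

42

Fixed-length: 3 bits × 78 symbols = 234 bits.
Huffman merges:
merge B(2) and E(3): 5
merge 5 and A(7): 12
merge G(8) and C(11): 19
merge 12 and 19: 31
merge F(22) and D(25): 47
merge 31 and 47: 78
Huffman total = 5 + 12 + 19 + 31 + 47 + 78 = 192 bits.
Saving = 234 − 192 = 42 bits.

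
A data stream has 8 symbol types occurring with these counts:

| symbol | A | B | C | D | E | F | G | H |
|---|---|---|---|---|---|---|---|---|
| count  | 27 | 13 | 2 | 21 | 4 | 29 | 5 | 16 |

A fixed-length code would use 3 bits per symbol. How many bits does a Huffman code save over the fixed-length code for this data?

Fixed-length: 3 bits × 117 symbols = 351 bits.
Huffman merges:
C(2) + E(4) → 6
G(5) + 6 → 11
11 + B(13) → 24
H(16) + D(21) → 37
24 + A(27) → 51
F(29) + 37 → 66
51 + 66 → 117
Huffman total = 6 + 11 + 24 + 37 + 51 + 66 + 117 = 312 bits.
Saving = 351 − 312 = 39 bits.

39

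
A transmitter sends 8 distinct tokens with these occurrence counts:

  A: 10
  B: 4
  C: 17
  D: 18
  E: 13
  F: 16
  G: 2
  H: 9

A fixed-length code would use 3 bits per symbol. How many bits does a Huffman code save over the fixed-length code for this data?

14

Fixed-length: 3 bits × 89 symbols = 267 bits.
Huffman merges:
combine G(2), B(4) → 6
combine 6, H(9) → 15
combine A(10), E(13) → 23
combine 15, F(16) → 31
combine C(17), D(18) → 35
combine 23, 31 → 54
combine 35, 54 → 89
Huffman total = 6 + 15 + 23 + 31 + 35 + 54 + 89 = 253 bits.
Saving = 267 − 253 = 14 bits.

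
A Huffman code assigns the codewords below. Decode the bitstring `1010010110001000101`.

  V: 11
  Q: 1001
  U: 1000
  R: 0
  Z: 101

ZRRZUUZ

Read left to right; each codeword is recognised as soon as it completes (prefix code):
  101→Z | 0→R | 0→R | 101→Z | 1000→U | 1000→U | 101→Z
Decoded message: ZRRZUUZ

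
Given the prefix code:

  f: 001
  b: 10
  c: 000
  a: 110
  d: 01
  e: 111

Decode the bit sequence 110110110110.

Read left to right; each codeword is recognised as soon as it completes (prefix code):
  110→a | 110→a | 110→a | 110→a
Decoded message: aaaa

aaaa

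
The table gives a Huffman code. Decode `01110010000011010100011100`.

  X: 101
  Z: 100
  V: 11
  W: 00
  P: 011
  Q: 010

Read left to right; each codeword is recognised as soon as it completes (prefix code):
  011→P | 100→Z | 100→Z | 00→W | 011→P | 010→Q | 100→Z | 011→P | 100→Z
Decoded message: PZZWPQZPZ

PZZWPQZPZ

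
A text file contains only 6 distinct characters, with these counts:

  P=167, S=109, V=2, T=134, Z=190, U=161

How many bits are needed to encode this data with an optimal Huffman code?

Greedily combine the two least-frequent nodes:
merge V(2) and S(109): 111
merge 111 and T(134): 245
merge U(161) and P(167): 328
merge Z(190) and 245: 435
merge 328 and 435: 763
Total encoded bits = sum of merged weights = 111 + 245 + 328 + 435 + 763 = 1882.

1882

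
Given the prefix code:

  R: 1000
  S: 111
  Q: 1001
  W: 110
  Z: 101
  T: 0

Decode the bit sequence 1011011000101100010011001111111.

ZZRZRQQSS

Read left to right; each codeword is recognised as soon as it completes (prefix code):
  101→Z | 101→Z | 1000→R | 101→Z | 1000→R | 1001→Q | 1001→Q | 111→S | 111→S
Decoded message: ZZRZRQQSS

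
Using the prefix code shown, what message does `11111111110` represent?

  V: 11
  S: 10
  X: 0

VVVVVX

Read left to right; each codeword is recognised as soon as it completes (prefix code):
  11→V | 11→V | 11→V | 11→V | 11→V | 0→X
Decoded message: VVVVVX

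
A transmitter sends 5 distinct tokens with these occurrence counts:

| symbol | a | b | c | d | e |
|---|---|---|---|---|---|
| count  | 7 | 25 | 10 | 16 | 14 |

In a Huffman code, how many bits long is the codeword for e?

2

Repeatedly merge the two smallest:
combine a(7), c(10) → 17
combine e(14), d(16) → 30
combine 17, b(25) → 42
combine 30, 42 → 72
e sits 2 levels below the root, so its codeword is 2 bits.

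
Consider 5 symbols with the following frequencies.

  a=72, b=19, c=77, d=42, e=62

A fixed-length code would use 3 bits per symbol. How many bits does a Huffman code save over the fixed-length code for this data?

Fixed-length: 3 bits × 272 symbols = 816 bits.
Huffman merges:
b(19) + d(42) → 61
61 + e(62) → 123
a(72) + c(77) → 149
123 + 149 → 272
Huffman total = 61 + 123 + 149 + 272 = 605 bits.
Saving = 816 − 605 = 211 bits.

211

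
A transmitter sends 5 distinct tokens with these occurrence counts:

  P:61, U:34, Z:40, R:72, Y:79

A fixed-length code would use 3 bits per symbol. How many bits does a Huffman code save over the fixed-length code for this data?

212

Fixed-length: 3 bits × 286 symbols = 858 bits.
Huffman merges:
U(34) + Z(40) → 74
P(61) + R(72) → 133
74 + Y(79) → 153
133 + 153 → 286
Huffman total = 74 + 133 + 153 + 286 = 646 bits.
Saving = 858 − 646 = 212 bits.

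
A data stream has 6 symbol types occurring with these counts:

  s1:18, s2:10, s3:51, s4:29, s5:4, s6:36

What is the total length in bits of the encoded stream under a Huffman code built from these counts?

Merge the two smallest weights repeatedly:
combine s5(4), s2(10) → 14
combine 14, s1(18) → 32
combine s4(29), 32 → 61
combine s6(36), s3(51) → 87
combine 61, 87 → 148
Each symbol's bit-cost is frequency × depth; summing gives 342 bits (equivalently 14 + 32 + 61 + 87 + 148).

342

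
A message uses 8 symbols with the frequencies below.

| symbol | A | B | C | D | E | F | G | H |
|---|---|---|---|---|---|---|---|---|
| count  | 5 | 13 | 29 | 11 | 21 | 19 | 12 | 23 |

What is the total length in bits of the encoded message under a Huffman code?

386

Greedily combine the two least-frequent nodes:
combine A(5), D(11) → 16
combine G(12), B(13) → 25
combine 16, F(19) → 35
combine E(21), H(23) → 44
combine 25, C(29) → 54
combine 35, 44 → 79
combine 54, 79 → 133
Total encoded bits = sum of merged weights = 16 + 25 + 35 + 44 + 54 + 79 + 133 = 386.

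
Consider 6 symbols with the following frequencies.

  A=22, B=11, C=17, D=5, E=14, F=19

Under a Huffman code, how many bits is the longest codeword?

Merge the two lowest-weight nodes at each step:
D(5) + B(11) → 16
E(14) + 16 → 30
C(17) + F(19) → 36
A(22) + 30 → 52
36 + 52 → 88
The first pair merged (D, B) ends up deepest, at depth 4.

4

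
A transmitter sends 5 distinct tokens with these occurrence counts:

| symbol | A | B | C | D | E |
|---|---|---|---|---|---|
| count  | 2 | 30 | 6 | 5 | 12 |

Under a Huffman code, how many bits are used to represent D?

Repeatedly merge the two smallest:
A(2) + D(5) → 7
C(6) + 7 → 13
E(12) + 13 → 25
25 + B(30) → 55
The subtree containing D is merged 4 times, so code length = 4.

4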